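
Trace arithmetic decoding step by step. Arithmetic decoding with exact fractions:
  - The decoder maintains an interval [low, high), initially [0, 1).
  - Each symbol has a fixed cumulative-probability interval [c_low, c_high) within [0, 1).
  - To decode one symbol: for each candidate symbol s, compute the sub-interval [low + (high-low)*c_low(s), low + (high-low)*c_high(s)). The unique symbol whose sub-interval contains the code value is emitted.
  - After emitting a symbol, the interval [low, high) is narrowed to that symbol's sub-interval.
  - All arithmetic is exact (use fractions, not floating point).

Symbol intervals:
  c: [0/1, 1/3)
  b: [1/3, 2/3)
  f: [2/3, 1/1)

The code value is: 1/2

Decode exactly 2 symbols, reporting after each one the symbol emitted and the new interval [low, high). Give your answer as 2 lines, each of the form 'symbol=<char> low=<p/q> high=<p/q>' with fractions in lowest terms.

Answer: symbol=b low=1/3 high=2/3
symbol=b low=4/9 high=5/9

Derivation:
Step 1: interval [0/1, 1/1), width = 1/1 - 0/1 = 1/1
  'c': [0/1 + 1/1*0/1, 0/1 + 1/1*1/3) = [0/1, 1/3)
  'b': [0/1 + 1/1*1/3, 0/1 + 1/1*2/3) = [1/3, 2/3) <- contains code 1/2
  'f': [0/1 + 1/1*2/3, 0/1 + 1/1*1/1) = [2/3, 1/1)
  emit 'b', narrow to [1/3, 2/3)
Step 2: interval [1/3, 2/3), width = 2/3 - 1/3 = 1/3
  'c': [1/3 + 1/3*0/1, 1/3 + 1/3*1/3) = [1/3, 4/9)
  'b': [1/3 + 1/3*1/3, 1/3 + 1/3*2/3) = [4/9, 5/9) <- contains code 1/2
  'f': [1/3 + 1/3*2/3, 1/3 + 1/3*1/1) = [5/9, 2/3)
  emit 'b', narrow to [4/9, 5/9)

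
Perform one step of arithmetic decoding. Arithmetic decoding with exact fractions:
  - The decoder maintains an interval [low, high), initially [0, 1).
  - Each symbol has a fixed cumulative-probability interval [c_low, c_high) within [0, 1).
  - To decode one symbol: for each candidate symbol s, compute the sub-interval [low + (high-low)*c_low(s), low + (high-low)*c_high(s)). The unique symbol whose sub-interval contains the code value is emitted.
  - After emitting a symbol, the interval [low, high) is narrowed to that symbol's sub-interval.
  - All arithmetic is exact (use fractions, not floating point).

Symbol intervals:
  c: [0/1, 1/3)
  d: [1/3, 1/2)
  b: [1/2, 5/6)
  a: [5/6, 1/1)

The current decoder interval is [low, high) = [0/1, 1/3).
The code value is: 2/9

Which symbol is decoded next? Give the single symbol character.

Answer: b

Derivation:
Interval width = high − low = 1/3 − 0/1 = 1/3
Scaled code = (code − low) / width = (2/9 − 0/1) / 1/3 = 2/3
  c: [0/1, 1/3) 
  d: [1/3, 1/2) 
  b: [1/2, 5/6) ← scaled code falls here ✓
  a: [5/6, 1/1) 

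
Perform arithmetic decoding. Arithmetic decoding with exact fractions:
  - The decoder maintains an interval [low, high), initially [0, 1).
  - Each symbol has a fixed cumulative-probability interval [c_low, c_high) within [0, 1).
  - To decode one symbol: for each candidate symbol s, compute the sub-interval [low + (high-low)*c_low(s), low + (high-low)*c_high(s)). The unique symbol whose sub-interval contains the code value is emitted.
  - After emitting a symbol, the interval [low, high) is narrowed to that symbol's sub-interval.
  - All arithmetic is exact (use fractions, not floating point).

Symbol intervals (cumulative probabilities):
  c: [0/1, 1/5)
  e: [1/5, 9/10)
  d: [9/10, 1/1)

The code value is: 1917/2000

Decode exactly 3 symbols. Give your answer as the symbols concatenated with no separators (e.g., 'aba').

Step 1: interval [0/1, 1/1), width = 1/1 - 0/1 = 1/1
  'c': [0/1 + 1/1*0/1, 0/1 + 1/1*1/5) = [0/1, 1/5)
  'e': [0/1 + 1/1*1/5, 0/1 + 1/1*9/10) = [1/5, 9/10)
  'd': [0/1 + 1/1*9/10, 0/1 + 1/1*1/1) = [9/10, 1/1) <- contains code 1917/2000
  emit 'd', narrow to [9/10, 1/1)
Step 2: interval [9/10, 1/1), width = 1/1 - 9/10 = 1/10
  'c': [9/10 + 1/10*0/1, 9/10 + 1/10*1/5) = [9/10, 23/25)
  'e': [9/10 + 1/10*1/5, 9/10 + 1/10*9/10) = [23/25, 99/100) <- contains code 1917/2000
  'd': [9/10 + 1/10*9/10, 9/10 + 1/10*1/1) = [99/100, 1/1)
  emit 'e', narrow to [23/25, 99/100)
Step 3: interval [23/25, 99/100), width = 99/100 - 23/25 = 7/100
  'c': [23/25 + 7/100*0/1, 23/25 + 7/100*1/5) = [23/25, 467/500)
  'e': [23/25 + 7/100*1/5, 23/25 + 7/100*9/10) = [467/500, 983/1000) <- contains code 1917/2000
  'd': [23/25 + 7/100*9/10, 23/25 + 7/100*1/1) = [983/1000, 99/100)
  emit 'e', narrow to [467/500, 983/1000)

Answer: dee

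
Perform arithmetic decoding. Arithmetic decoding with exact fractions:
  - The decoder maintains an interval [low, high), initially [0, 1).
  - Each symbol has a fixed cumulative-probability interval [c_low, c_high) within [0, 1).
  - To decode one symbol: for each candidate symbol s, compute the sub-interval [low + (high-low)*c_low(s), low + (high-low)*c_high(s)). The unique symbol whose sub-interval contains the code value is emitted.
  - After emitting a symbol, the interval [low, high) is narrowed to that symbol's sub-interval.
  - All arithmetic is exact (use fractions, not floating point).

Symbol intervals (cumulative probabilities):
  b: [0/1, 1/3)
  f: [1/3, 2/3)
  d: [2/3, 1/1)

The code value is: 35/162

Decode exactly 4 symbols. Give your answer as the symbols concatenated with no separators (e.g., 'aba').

Step 1: interval [0/1, 1/1), width = 1/1 - 0/1 = 1/1
  'b': [0/1 + 1/1*0/1, 0/1 + 1/1*1/3) = [0/1, 1/3) <- contains code 35/162
  'f': [0/1 + 1/1*1/3, 0/1 + 1/1*2/3) = [1/3, 2/3)
  'd': [0/1 + 1/1*2/3, 0/1 + 1/1*1/1) = [2/3, 1/1)
  emit 'b', narrow to [0/1, 1/3)
Step 2: interval [0/1, 1/3), width = 1/3 - 0/1 = 1/3
  'b': [0/1 + 1/3*0/1, 0/1 + 1/3*1/3) = [0/1, 1/9)
  'f': [0/1 + 1/3*1/3, 0/1 + 1/3*2/3) = [1/9, 2/9) <- contains code 35/162
  'd': [0/1 + 1/3*2/3, 0/1 + 1/3*1/1) = [2/9, 1/3)
  emit 'f', narrow to [1/9, 2/9)
Step 3: interval [1/9, 2/9), width = 2/9 - 1/9 = 1/9
  'b': [1/9 + 1/9*0/1, 1/9 + 1/9*1/3) = [1/9, 4/27)
  'f': [1/9 + 1/9*1/3, 1/9 + 1/9*2/3) = [4/27, 5/27)
  'd': [1/9 + 1/9*2/3, 1/9 + 1/9*1/1) = [5/27, 2/9) <- contains code 35/162
  emit 'd', narrow to [5/27, 2/9)
Step 4: interval [5/27, 2/9), width = 2/9 - 5/27 = 1/27
  'b': [5/27 + 1/27*0/1, 5/27 + 1/27*1/3) = [5/27, 16/81)
  'f': [5/27 + 1/27*1/3, 5/27 + 1/27*2/3) = [16/81, 17/81)
  'd': [5/27 + 1/27*2/3, 5/27 + 1/27*1/1) = [17/81, 2/9) <- contains code 35/162
  emit 'd', narrow to [17/81, 2/9)

Answer: bfdd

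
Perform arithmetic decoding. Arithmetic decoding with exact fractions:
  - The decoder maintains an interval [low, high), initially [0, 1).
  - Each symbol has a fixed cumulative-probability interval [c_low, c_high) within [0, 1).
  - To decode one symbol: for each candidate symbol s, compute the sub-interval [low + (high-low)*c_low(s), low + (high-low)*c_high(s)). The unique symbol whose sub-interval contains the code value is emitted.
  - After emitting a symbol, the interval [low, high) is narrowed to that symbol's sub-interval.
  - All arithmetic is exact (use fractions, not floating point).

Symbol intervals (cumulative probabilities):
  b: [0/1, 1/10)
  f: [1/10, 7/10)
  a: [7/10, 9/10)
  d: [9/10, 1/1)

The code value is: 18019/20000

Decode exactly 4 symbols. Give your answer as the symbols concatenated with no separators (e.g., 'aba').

Answer: dbbd

Derivation:
Step 1: interval [0/1, 1/1), width = 1/1 - 0/1 = 1/1
  'b': [0/1 + 1/1*0/1, 0/1 + 1/1*1/10) = [0/1, 1/10)
  'f': [0/1 + 1/1*1/10, 0/1 + 1/1*7/10) = [1/10, 7/10)
  'a': [0/1 + 1/1*7/10, 0/1 + 1/1*9/10) = [7/10, 9/10)
  'd': [0/1 + 1/1*9/10, 0/1 + 1/1*1/1) = [9/10, 1/1) <- contains code 18019/20000
  emit 'd', narrow to [9/10, 1/1)
Step 2: interval [9/10, 1/1), width = 1/1 - 9/10 = 1/10
  'b': [9/10 + 1/10*0/1, 9/10 + 1/10*1/10) = [9/10, 91/100) <- contains code 18019/20000
  'f': [9/10 + 1/10*1/10, 9/10 + 1/10*7/10) = [91/100, 97/100)
  'a': [9/10 + 1/10*7/10, 9/10 + 1/10*9/10) = [97/100, 99/100)
  'd': [9/10 + 1/10*9/10, 9/10 + 1/10*1/1) = [99/100, 1/1)
  emit 'b', narrow to [9/10, 91/100)
Step 3: interval [9/10, 91/100), width = 91/100 - 9/10 = 1/100
  'b': [9/10 + 1/100*0/1, 9/10 + 1/100*1/10) = [9/10, 901/1000) <- contains code 18019/20000
  'f': [9/10 + 1/100*1/10, 9/10 + 1/100*7/10) = [901/1000, 907/1000)
  'a': [9/10 + 1/100*7/10, 9/10 + 1/100*9/10) = [907/1000, 909/1000)
  'd': [9/10 + 1/100*9/10, 9/10 + 1/100*1/1) = [909/1000, 91/100)
  emit 'b', narrow to [9/10, 901/1000)
Step 4: interval [9/10, 901/1000), width = 901/1000 - 9/10 = 1/1000
  'b': [9/10 + 1/1000*0/1, 9/10 + 1/1000*1/10) = [9/10, 9001/10000)
  'f': [9/10 + 1/1000*1/10, 9/10 + 1/1000*7/10) = [9001/10000, 9007/10000)
  'a': [9/10 + 1/1000*7/10, 9/10 + 1/1000*9/10) = [9007/10000, 9009/10000)
  'd': [9/10 + 1/1000*9/10, 9/10 + 1/1000*1/1) = [9009/10000, 901/1000) <- contains code 18019/20000
  emit 'd', narrow to [9009/10000, 901/1000)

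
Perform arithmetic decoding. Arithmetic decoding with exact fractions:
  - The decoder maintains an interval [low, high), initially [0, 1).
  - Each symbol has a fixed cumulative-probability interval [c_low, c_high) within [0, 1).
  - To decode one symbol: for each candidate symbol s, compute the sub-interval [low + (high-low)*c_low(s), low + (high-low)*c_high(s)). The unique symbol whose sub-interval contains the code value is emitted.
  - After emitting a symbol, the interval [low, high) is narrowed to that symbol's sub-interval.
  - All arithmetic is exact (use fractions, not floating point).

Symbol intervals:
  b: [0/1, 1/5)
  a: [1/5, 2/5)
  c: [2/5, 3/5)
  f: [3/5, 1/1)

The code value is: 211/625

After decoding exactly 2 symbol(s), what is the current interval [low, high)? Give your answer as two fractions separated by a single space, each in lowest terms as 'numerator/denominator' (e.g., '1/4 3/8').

Step 1: interval [0/1, 1/1), width = 1/1 - 0/1 = 1/1
  'b': [0/1 + 1/1*0/1, 0/1 + 1/1*1/5) = [0/1, 1/5)
  'a': [0/1 + 1/1*1/5, 0/1 + 1/1*2/5) = [1/5, 2/5) <- contains code 211/625
  'c': [0/1 + 1/1*2/5, 0/1 + 1/1*3/5) = [2/5, 3/5)
  'f': [0/1 + 1/1*3/5, 0/1 + 1/1*1/1) = [3/5, 1/1)
  emit 'a', narrow to [1/5, 2/5)
Step 2: interval [1/5, 2/5), width = 2/5 - 1/5 = 1/5
  'b': [1/5 + 1/5*0/1, 1/5 + 1/5*1/5) = [1/5, 6/25)
  'a': [1/5 + 1/5*1/5, 1/5 + 1/5*2/5) = [6/25, 7/25)
  'c': [1/5 + 1/5*2/5, 1/5 + 1/5*3/5) = [7/25, 8/25)
  'f': [1/5 + 1/5*3/5, 1/5 + 1/5*1/1) = [8/25, 2/5) <- contains code 211/625
  emit 'f', narrow to [8/25, 2/5)

Answer: 8/25 2/5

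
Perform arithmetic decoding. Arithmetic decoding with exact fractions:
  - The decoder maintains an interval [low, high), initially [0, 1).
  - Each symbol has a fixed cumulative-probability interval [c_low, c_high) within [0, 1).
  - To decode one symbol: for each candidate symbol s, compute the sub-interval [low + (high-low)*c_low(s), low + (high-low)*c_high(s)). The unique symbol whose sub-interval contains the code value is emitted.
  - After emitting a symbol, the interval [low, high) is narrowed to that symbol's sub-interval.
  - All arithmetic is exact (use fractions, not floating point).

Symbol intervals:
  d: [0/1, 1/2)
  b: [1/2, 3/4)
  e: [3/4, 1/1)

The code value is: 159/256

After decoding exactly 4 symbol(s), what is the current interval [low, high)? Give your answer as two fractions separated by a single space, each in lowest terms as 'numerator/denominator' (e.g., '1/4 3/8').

Answer: 79/128 5/8

Derivation:
Step 1: interval [0/1, 1/1), width = 1/1 - 0/1 = 1/1
  'd': [0/1 + 1/1*0/1, 0/1 + 1/1*1/2) = [0/1, 1/2)
  'b': [0/1 + 1/1*1/2, 0/1 + 1/1*3/4) = [1/2, 3/4) <- contains code 159/256
  'e': [0/1 + 1/1*3/4, 0/1 + 1/1*1/1) = [3/4, 1/1)
  emit 'b', narrow to [1/2, 3/4)
Step 2: interval [1/2, 3/4), width = 3/4 - 1/2 = 1/4
  'd': [1/2 + 1/4*0/1, 1/2 + 1/4*1/2) = [1/2, 5/8) <- contains code 159/256
  'b': [1/2 + 1/4*1/2, 1/2 + 1/4*3/4) = [5/8, 11/16)
  'e': [1/2 + 1/4*3/4, 1/2 + 1/4*1/1) = [11/16, 3/4)
  emit 'd', narrow to [1/2, 5/8)
Step 3: interval [1/2, 5/8), width = 5/8 - 1/2 = 1/8
  'd': [1/2 + 1/8*0/1, 1/2 + 1/8*1/2) = [1/2, 9/16)
  'b': [1/2 + 1/8*1/2, 1/2 + 1/8*3/4) = [9/16, 19/32)
  'e': [1/2 + 1/8*3/4, 1/2 + 1/8*1/1) = [19/32, 5/8) <- contains code 159/256
  emit 'e', narrow to [19/32, 5/8)
Step 4: interval [19/32, 5/8), width = 5/8 - 19/32 = 1/32
  'd': [19/32 + 1/32*0/1, 19/32 + 1/32*1/2) = [19/32, 39/64)
  'b': [19/32 + 1/32*1/2, 19/32 + 1/32*3/4) = [39/64, 79/128)
  'e': [19/32 + 1/32*3/4, 19/32 + 1/32*1/1) = [79/128, 5/8) <- contains code 159/256
  emit 'e', narrow to [79/128, 5/8)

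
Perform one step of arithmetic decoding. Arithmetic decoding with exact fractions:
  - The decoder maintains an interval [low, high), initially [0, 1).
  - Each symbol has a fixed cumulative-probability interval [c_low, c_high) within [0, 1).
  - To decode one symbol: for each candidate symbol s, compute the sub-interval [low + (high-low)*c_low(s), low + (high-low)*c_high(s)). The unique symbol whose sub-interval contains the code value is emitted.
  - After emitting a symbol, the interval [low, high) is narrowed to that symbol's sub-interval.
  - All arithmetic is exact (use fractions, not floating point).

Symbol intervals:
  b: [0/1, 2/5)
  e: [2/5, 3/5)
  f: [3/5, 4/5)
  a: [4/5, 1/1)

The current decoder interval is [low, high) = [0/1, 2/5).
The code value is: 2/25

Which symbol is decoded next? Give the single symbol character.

Answer: b

Derivation:
Interval width = high − low = 2/5 − 0/1 = 2/5
Scaled code = (code − low) / width = (2/25 − 0/1) / 2/5 = 1/5
  b: [0/1, 2/5) ← scaled code falls here ✓
  e: [2/5, 3/5) 
  f: [3/5, 4/5) 
  a: [4/5, 1/1) 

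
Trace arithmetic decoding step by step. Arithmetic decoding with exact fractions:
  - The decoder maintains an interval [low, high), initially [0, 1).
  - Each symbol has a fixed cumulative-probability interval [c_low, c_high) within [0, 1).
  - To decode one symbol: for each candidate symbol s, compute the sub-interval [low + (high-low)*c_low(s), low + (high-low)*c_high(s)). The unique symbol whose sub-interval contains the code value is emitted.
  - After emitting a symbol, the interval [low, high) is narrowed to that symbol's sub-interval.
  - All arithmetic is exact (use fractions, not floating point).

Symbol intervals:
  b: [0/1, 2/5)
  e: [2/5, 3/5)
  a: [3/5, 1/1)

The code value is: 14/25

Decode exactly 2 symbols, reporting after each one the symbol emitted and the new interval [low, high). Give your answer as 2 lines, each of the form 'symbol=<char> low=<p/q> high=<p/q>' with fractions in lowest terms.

Step 1: interval [0/1, 1/1), width = 1/1 - 0/1 = 1/1
  'b': [0/1 + 1/1*0/1, 0/1 + 1/1*2/5) = [0/1, 2/5)
  'e': [0/1 + 1/1*2/5, 0/1 + 1/1*3/5) = [2/5, 3/5) <- contains code 14/25
  'a': [0/1 + 1/1*3/5, 0/1 + 1/1*1/1) = [3/5, 1/1)
  emit 'e', narrow to [2/5, 3/5)
Step 2: interval [2/5, 3/5), width = 3/5 - 2/5 = 1/5
  'b': [2/5 + 1/5*0/1, 2/5 + 1/5*2/5) = [2/5, 12/25)
  'e': [2/5 + 1/5*2/5, 2/5 + 1/5*3/5) = [12/25, 13/25)
  'a': [2/5 + 1/5*3/5, 2/5 + 1/5*1/1) = [13/25, 3/5) <- contains code 14/25
  emit 'a', narrow to [13/25, 3/5)

Answer: symbol=e low=2/5 high=3/5
symbol=a low=13/25 high=3/5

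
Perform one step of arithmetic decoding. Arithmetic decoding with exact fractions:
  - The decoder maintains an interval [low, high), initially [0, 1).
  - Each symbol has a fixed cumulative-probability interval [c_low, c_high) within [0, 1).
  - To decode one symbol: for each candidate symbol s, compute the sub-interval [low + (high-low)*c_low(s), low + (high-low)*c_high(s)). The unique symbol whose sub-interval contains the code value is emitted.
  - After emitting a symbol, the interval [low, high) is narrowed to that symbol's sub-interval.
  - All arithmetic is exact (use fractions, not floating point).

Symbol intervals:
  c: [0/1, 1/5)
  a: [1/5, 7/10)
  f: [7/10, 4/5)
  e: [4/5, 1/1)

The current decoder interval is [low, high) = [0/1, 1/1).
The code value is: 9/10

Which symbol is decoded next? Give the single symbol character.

Interval width = high − low = 1/1 − 0/1 = 1/1
Scaled code = (code − low) / width = (9/10 − 0/1) / 1/1 = 9/10
  c: [0/1, 1/5) 
  a: [1/5, 7/10) 
  f: [7/10, 4/5) 
  e: [4/5, 1/1) ← scaled code falls here ✓

Answer: e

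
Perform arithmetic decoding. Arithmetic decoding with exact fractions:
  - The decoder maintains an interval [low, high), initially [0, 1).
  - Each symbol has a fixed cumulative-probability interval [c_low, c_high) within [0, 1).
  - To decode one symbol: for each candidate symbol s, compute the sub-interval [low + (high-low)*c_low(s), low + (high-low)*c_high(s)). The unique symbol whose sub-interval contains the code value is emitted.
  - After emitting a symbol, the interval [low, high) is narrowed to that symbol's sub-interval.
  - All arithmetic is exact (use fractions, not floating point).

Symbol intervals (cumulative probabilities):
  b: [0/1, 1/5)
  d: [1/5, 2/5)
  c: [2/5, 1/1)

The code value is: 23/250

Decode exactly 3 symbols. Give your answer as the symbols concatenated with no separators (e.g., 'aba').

Step 1: interval [0/1, 1/1), width = 1/1 - 0/1 = 1/1
  'b': [0/1 + 1/1*0/1, 0/1 + 1/1*1/5) = [0/1, 1/5) <- contains code 23/250
  'd': [0/1 + 1/1*1/5, 0/1 + 1/1*2/5) = [1/5, 2/5)
  'c': [0/1 + 1/1*2/5, 0/1 + 1/1*1/1) = [2/5, 1/1)
  emit 'b', narrow to [0/1, 1/5)
Step 2: interval [0/1, 1/5), width = 1/5 - 0/1 = 1/5
  'b': [0/1 + 1/5*0/1, 0/1 + 1/5*1/5) = [0/1, 1/25)
  'd': [0/1 + 1/5*1/5, 0/1 + 1/5*2/5) = [1/25, 2/25)
  'c': [0/1 + 1/5*2/5, 0/1 + 1/5*1/1) = [2/25, 1/5) <- contains code 23/250
  emit 'c', narrow to [2/25, 1/5)
Step 3: interval [2/25, 1/5), width = 1/5 - 2/25 = 3/25
  'b': [2/25 + 3/25*0/1, 2/25 + 3/25*1/5) = [2/25, 13/125) <- contains code 23/250
  'd': [2/25 + 3/25*1/5, 2/25 + 3/25*2/5) = [13/125, 16/125)
  'c': [2/25 + 3/25*2/5, 2/25 + 3/25*1/1) = [16/125, 1/5)
  emit 'b', narrow to [2/25, 13/125)

Answer: bcb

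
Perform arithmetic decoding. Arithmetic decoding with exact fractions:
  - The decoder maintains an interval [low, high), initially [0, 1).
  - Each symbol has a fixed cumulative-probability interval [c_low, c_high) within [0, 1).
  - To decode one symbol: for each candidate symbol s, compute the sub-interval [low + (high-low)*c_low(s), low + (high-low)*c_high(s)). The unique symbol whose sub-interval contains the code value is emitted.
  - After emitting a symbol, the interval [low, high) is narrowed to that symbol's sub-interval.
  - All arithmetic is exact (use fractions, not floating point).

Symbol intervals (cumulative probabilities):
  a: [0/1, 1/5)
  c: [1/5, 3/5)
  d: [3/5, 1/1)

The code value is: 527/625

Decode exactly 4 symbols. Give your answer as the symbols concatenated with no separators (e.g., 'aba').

Answer: ddaa

Derivation:
Step 1: interval [0/1, 1/1), width = 1/1 - 0/1 = 1/1
  'a': [0/1 + 1/1*0/1, 0/1 + 1/1*1/5) = [0/1, 1/5)
  'c': [0/1 + 1/1*1/5, 0/1 + 1/1*3/5) = [1/5, 3/5)
  'd': [0/1 + 1/1*3/5, 0/1 + 1/1*1/1) = [3/5, 1/1) <- contains code 527/625
  emit 'd', narrow to [3/5, 1/1)
Step 2: interval [3/5, 1/1), width = 1/1 - 3/5 = 2/5
  'a': [3/5 + 2/5*0/1, 3/5 + 2/5*1/5) = [3/5, 17/25)
  'c': [3/5 + 2/5*1/5, 3/5 + 2/5*3/5) = [17/25, 21/25)
  'd': [3/5 + 2/5*3/5, 3/5 + 2/5*1/1) = [21/25, 1/1) <- contains code 527/625
  emit 'd', narrow to [21/25, 1/1)
Step 3: interval [21/25, 1/1), width = 1/1 - 21/25 = 4/25
  'a': [21/25 + 4/25*0/1, 21/25 + 4/25*1/5) = [21/25, 109/125) <- contains code 527/625
  'c': [21/25 + 4/25*1/5, 21/25 + 4/25*3/5) = [109/125, 117/125)
  'd': [21/25 + 4/25*3/5, 21/25 + 4/25*1/1) = [117/125, 1/1)
  emit 'a', narrow to [21/25, 109/125)
Step 4: interval [21/25, 109/125), width = 109/125 - 21/25 = 4/125
  'a': [21/25 + 4/125*0/1, 21/25 + 4/125*1/5) = [21/25, 529/625) <- contains code 527/625
  'c': [21/25 + 4/125*1/5, 21/25 + 4/125*3/5) = [529/625, 537/625)
  'd': [21/25 + 4/125*3/5, 21/25 + 4/125*1/1) = [537/625, 109/125)
  emit 'a', narrow to [21/25, 529/625)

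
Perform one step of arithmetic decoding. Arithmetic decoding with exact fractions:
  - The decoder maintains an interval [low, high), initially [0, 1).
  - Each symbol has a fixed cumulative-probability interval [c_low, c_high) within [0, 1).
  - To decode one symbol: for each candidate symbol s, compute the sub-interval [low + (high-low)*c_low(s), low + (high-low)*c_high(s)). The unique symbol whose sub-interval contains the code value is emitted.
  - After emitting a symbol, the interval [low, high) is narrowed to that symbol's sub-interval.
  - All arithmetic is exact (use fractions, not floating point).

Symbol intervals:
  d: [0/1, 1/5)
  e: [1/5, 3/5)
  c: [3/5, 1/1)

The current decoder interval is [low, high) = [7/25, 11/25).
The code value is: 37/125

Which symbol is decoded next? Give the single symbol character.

Interval width = high − low = 11/25 − 7/25 = 4/25
Scaled code = (code − low) / width = (37/125 − 7/25) / 4/25 = 1/10
  d: [0/1, 1/5) ← scaled code falls here ✓
  e: [1/5, 3/5) 
  c: [3/5, 1/1) 

Answer: d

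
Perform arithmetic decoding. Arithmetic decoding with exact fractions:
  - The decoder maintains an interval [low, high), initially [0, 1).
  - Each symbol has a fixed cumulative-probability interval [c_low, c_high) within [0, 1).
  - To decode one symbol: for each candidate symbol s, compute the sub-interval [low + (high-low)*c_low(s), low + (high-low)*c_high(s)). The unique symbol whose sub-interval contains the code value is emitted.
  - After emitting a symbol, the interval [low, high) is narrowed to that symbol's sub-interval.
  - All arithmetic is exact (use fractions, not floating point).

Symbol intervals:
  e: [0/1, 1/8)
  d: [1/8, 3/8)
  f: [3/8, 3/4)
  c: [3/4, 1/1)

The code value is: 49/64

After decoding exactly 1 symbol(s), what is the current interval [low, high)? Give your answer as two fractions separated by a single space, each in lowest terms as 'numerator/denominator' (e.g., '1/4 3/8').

Step 1: interval [0/1, 1/1), width = 1/1 - 0/1 = 1/1
  'e': [0/1 + 1/1*0/1, 0/1 + 1/1*1/8) = [0/1, 1/8)
  'd': [0/1 + 1/1*1/8, 0/1 + 1/1*3/8) = [1/8, 3/8)
  'f': [0/1 + 1/1*3/8, 0/1 + 1/1*3/4) = [3/8, 3/4)
  'c': [0/1 + 1/1*3/4, 0/1 + 1/1*1/1) = [3/4, 1/1) <- contains code 49/64
  emit 'c', narrow to [3/4, 1/1)

Answer: 3/4 1/1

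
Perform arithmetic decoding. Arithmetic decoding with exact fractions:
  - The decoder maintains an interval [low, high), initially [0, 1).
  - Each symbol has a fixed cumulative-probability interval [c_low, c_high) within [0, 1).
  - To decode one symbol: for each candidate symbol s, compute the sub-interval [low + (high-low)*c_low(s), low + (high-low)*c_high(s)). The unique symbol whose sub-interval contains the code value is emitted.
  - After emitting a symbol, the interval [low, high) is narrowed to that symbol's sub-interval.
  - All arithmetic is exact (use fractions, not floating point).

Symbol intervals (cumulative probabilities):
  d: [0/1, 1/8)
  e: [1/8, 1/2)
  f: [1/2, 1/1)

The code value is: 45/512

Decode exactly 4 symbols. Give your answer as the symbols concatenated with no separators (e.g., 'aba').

Answer: dfef

Derivation:
Step 1: interval [0/1, 1/1), width = 1/1 - 0/1 = 1/1
  'd': [0/1 + 1/1*0/1, 0/1 + 1/1*1/8) = [0/1, 1/8) <- contains code 45/512
  'e': [0/1 + 1/1*1/8, 0/1 + 1/1*1/2) = [1/8, 1/2)
  'f': [0/1 + 1/1*1/2, 0/1 + 1/1*1/1) = [1/2, 1/1)
  emit 'd', narrow to [0/1, 1/8)
Step 2: interval [0/1, 1/8), width = 1/8 - 0/1 = 1/8
  'd': [0/1 + 1/8*0/1, 0/1 + 1/8*1/8) = [0/1, 1/64)
  'e': [0/1 + 1/8*1/8, 0/1 + 1/8*1/2) = [1/64, 1/16)
  'f': [0/1 + 1/8*1/2, 0/1 + 1/8*1/1) = [1/16, 1/8) <- contains code 45/512
  emit 'f', narrow to [1/16, 1/8)
Step 3: interval [1/16, 1/8), width = 1/8 - 1/16 = 1/16
  'd': [1/16 + 1/16*0/1, 1/16 + 1/16*1/8) = [1/16, 9/128)
  'e': [1/16 + 1/16*1/8, 1/16 + 1/16*1/2) = [9/128, 3/32) <- contains code 45/512
  'f': [1/16 + 1/16*1/2, 1/16 + 1/16*1/1) = [3/32, 1/8)
  emit 'e', narrow to [9/128, 3/32)
Step 4: interval [9/128, 3/32), width = 3/32 - 9/128 = 3/128
  'd': [9/128 + 3/128*0/1, 9/128 + 3/128*1/8) = [9/128, 75/1024)
  'e': [9/128 + 3/128*1/8, 9/128 + 3/128*1/2) = [75/1024, 21/256)
  'f': [9/128 + 3/128*1/2, 9/128 + 3/128*1/1) = [21/256, 3/32) <- contains code 45/512
  emit 'f', narrow to [21/256, 3/32)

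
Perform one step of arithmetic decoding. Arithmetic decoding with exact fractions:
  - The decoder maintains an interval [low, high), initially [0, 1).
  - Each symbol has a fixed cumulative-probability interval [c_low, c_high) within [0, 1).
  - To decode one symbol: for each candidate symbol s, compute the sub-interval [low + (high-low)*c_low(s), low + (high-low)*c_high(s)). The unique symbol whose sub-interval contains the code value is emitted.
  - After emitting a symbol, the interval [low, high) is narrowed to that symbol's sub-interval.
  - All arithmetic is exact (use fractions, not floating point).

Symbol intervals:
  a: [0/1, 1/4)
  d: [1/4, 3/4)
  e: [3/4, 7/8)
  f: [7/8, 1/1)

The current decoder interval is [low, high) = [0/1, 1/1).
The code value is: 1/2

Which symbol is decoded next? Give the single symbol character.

Interval width = high − low = 1/1 − 0/1 = 1/1
Scaled code = (code − low) / width = (1/2 − 0/1) / 1/1 = 1/2
  a: [0/1, 1/4) 
  d: [1/4, 3/4) ← scaled code falls here ✓
  e: [3/4, 7/8) 
  f: [7/8, 1/1) 

Answer: d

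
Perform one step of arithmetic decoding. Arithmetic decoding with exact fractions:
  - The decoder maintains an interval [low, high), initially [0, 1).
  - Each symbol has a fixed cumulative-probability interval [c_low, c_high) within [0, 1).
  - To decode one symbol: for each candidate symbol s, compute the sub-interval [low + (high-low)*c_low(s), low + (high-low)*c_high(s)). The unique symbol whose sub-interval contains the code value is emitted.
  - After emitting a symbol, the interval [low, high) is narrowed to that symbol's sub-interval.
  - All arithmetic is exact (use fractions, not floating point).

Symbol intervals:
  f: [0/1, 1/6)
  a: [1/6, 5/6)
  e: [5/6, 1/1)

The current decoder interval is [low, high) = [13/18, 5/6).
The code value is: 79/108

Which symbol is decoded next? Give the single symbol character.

Answer: f

Derivation:
Interval width = high − low = 5/6 − 13/18 = 1/9
Scaled code = (code − low) / width = (79/108 − 13/18) / 1/9 = 1/12
  f: [0/1, 1/6) ← scaled code falls here ✓
  a: [1/6, 5/6) 
  e: [5/6, 1/1) 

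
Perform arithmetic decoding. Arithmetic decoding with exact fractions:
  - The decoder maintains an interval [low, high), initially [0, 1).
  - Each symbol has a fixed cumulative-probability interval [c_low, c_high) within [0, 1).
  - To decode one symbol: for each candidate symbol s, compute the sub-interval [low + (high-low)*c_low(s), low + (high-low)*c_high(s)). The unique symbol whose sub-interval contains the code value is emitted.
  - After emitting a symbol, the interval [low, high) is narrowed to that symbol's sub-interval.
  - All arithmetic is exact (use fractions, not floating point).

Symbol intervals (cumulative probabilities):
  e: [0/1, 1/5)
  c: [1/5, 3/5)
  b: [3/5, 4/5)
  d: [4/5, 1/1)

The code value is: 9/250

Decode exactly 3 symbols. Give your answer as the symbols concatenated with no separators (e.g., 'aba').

Step 1: interval [0/1, 1/1), width = 1/1 - 0/1 = 1/1
  'e': [0/1 + 1/1*0/1, 0/1 + 1/1*1/5) = [0/1, 1/5) <- contains code 9/250
  'c': [0/1 + 1/1*1/5, 0/1 + 1/1*3/5) = [1/5, 3/5)
  'b': [0/1 + 1/1*3/5, 0/1 + 1/1*4/5) = [3/5, 4/5)
  'd': [0/1 + 1/1*4/5, 0/1 + 1/1*1/1) = [4/5, 1/1)
  emit 'e', narrow to [0/1, 1/5)
Step 2: interval [0/1, 1/5), width = 1/5 - 0/1 = 1/5
  'e': [0/1 + 1/5*0/1, 0/1 + 1/5*1/5) = [0/1, 1/25) <- contains code 9/250
  'c': [0/1 + 1/5*1/5, 0/1 + 1/5*3/5) = [1/25, 3/25)
  'b': [0/1 + 1/5*3/5, 0/1 + 1/5*4/5) = [3/25, 4/25)
  'd': [0/1 + 1/5*4/5, 0/1 + 1/5*1/1) = [4/25, 1/5)
  emit 'e', narrow to [0/1, 1/25)
Step 3: interval [0/1, 1/25), width = 1/25 - 0/1 = 1/25
  'e': [0/1 + 1/25*0/1, 0/1 + 1/25*1/5) = [0/1, 1/125)
  'c': [0/1 + 1/25*1/5, 0/1 + 1/25*3/5) = [1/125, 3/125)
  'b': [0/1 + 1/25*3/5, 0/1 + 1/25*4/5) = [3/125, 4/125)
  'd': [0/1 + 1/25*4/5, 0/1 + 1/25*1/1) = [4/125, 1/25) <- contains code 9/250
  emit 'd', narrow to [4/125, 1/25)

Answer: eed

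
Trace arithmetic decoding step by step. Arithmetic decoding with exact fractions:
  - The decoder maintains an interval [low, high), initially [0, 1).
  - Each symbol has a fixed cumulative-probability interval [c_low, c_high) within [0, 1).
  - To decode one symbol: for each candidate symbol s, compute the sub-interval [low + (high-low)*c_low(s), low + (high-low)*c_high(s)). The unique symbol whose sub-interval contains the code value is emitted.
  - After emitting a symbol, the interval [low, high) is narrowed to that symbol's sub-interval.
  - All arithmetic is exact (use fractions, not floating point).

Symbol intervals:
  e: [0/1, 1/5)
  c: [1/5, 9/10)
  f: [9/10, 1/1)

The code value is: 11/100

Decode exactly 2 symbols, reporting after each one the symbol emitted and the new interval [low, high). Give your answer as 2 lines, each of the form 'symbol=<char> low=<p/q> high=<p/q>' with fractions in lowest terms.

Answer: symbol=e low=0/1 high=1/5
symbol=c low=1/25 high=9/50

Derivation:
Step 1: interval [0/1, 1/1), width = 1/1 - 0/1 = 1/1
  'e': [0/1 + 1/1*0/1, 0/1 + 1/1*1/5) = [0/1, 1/5) <- contains code 11/100
  'c': [0/1 + 1/1*1/5, 0/1 + 1/1*9/10) = [1/5, 9/10)
  'f': [0/1 + 1/1*9/10, 0/1 + 1/1*1/1) = [9/10, 1/1)
  emit 'e', narrow to [0/1, 1/5)
Step 2: interval [0/1, 1/5), width = 1/5 - 0/1 = 1/5
  'e': [0/1 + 1/5*0/1, 0/1 + 1/5*1/5) = [0/1, 1/25)
  'c': [0/1 + 1/5*1/5, 0/1 + 1/5*9/10) = [1/25, 9/50) <- contains code 11/100
  'f': [0/1 + 1/5*9/10, 0/1 + 1/5*1/1) = [9/50, 1/5)
  emit 'c', narrow to [1/25, 9/50)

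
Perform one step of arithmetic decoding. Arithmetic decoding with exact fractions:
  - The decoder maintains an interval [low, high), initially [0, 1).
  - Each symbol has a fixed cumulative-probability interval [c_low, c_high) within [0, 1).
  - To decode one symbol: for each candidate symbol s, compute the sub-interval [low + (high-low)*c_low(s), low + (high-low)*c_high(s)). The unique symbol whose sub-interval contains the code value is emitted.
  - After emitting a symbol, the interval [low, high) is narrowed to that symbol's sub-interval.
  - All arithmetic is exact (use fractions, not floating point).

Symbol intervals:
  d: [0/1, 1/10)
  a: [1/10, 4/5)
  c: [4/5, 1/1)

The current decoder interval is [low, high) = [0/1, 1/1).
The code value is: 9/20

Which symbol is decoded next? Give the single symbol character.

Answer: a

Derivation:
Interval width = high − low = 1/1 − 0/1 = 1/1
Scaled code = (code − low) / width = (9/20 − 0/1) / 1/1 = 9/20
  d: [0/1, 1/10) 
  a: [1/10, 4/5) ← scaled code falls here ✓
  c: [4/5, 1/1) 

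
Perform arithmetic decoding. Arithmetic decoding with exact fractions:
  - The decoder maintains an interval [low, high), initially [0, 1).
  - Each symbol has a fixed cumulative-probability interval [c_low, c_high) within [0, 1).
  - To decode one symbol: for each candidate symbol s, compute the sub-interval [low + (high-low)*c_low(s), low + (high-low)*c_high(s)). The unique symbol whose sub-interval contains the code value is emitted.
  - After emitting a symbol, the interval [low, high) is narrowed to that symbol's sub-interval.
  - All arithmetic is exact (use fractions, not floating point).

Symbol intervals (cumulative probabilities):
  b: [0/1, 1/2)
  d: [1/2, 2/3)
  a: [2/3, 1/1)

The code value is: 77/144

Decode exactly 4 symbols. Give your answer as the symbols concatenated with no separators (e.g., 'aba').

Answer: dbba

Derivation:
Step 1: interval [0/1, 1/1), width = 1/1 - 0/1 = 1/1
  'b': [0/1 + 1/1*0/1, 0/1 + 1/1*1/2) = [0/1, 1/2)
  'd': [0/1 + 1/1*1/2, 0/1 + 1/1*2/3) = [1/2, 2/3) <- contains code 77/144
  'a': [0/1 + 1/1*2/3, 0/1 + 1/1*1/1) = [2/3, 1/1)
  emit 'd', narrow to [1/2, 2/3)
Step 2: interval [1/2, 2/3), width = 2/3 - 1/2 = 1/6
  'b': [1/2 + 1/6*0/1, 1/2 + 1/6*1/2) = [1/2, 7/12) <- contains code 77/144
  'd': [1/2 + 1/6*1/2, 1/2 + 1/6*2/3) = [7/12, 11/18)
  'a': [1/2 + 1/6*2/3, 1/2 + 1/6*1/1) = [11/18, 2/3)
  emit 'b', narrow to [1/2, 7/12)
Step 3: interval [1/2, 7/12), width = 7/12 - 1/2 = 1/12
  'b': [1/2 + 1/12*0/1, 1/2 + 1/12*1/2) = [1/2, 13/24) <- contains code 77/144
  'd': [1/2 + 1/12*1/2, 1/2 + 1/12*2/3) = [13/24, 5/9)
  'a': [1/2 + 1/12*2/3, 1/2 + 1/12*1/1) = [5/9, 7/12)
  emit 'b', narrow to [1/2, 13/24)
Step 4: interval [1/2, 13/24), width = 13/24 - 1/2 = 1/24
  'b': [1/2 + 1/24*0/1, 1/2 + 1/24*1/2) = [1/2, 25/48)
  'd': [1/2 + 1/24*1/2, 1/2 + 1/24*2/3) = [25/48, 19/36)
  'a': [1/2 + 1/24*2/3, 1/2 + 1/24*1/1) = [19/36, 13/24) <- contains code 77/144
  emit 'a', narrow to [19/36, 13/24)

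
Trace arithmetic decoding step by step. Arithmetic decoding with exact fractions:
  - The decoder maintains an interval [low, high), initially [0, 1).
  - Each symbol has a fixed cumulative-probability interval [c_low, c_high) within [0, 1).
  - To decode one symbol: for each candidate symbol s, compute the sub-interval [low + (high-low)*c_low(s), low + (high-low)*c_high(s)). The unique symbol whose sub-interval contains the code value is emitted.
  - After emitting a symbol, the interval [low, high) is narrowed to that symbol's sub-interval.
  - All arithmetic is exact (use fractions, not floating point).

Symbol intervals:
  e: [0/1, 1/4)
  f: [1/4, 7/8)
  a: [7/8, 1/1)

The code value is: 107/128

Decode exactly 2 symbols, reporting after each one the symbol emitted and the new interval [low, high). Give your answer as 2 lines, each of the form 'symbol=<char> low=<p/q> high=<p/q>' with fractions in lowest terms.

Answer: symbol=f low=1/4 high=7/8
symbol=a low=51/64 high=7/8

Derivation:
Step 1: interval [0/1, 1/1), width = 1/1 - 0/1 = 1/1
  'e': [0/1 + 1/1*0/1, 0/1 + 1/1*1/4) = [0/1, 1/4)
  'f': [0/1 + 1/1*1/4, 0/1 + 1/1*7/8) = [1/4, 7/8) <- contains code 107/128
  'a': [0/1 + 1/1*7/8, 0/1 + 1/1*1/1) = [7/8, 1/1)
  emit 'f', narrow to [1/4, 7/8)
Step 2: interval [1/4, 7/8), width = 7/8 - 1/4 = 5/8
  'e': [1/4 + 5/8*0/1, 1/4 + 5/8*1/4) = [1/4, 13/32)
  'f': [1/4 + 5/8*1/4, 1/4 + 5/8*7/8) = [13/32, 51/64)
  'a': [1/4 + 5/8*7/8, 1/4 + 5/8*1/1) = [51/64, 7/8) <- contains code 107/128
  emit 'a', narrow to [51/64, 7/8)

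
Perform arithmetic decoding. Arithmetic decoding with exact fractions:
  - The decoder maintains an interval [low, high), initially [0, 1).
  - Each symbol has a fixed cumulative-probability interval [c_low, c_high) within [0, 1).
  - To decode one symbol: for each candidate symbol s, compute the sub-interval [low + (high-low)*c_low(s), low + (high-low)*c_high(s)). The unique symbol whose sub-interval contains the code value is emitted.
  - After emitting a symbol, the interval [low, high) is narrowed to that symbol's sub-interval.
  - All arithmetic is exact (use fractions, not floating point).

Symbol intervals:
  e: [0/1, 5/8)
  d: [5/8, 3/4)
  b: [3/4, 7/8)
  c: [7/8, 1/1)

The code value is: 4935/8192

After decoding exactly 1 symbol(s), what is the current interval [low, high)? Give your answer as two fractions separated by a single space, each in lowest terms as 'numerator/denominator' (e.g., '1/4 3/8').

Step 1: interval [0/1, 1/1), width = 1/1 - 0/1 = 1/1
  'e': [0/1 + 1/1*0/1, 0/1 + 1/1*5/8) = [0/1, 5/8) <- contains code 4935/8192
  'd': [0/1 + 1/1*5/8, 0/1 + 1/1*3/4) = [5/8, 3/4)
  'b': [0/1 + 1/1*3/4, 0/1 + 1/1*7/8) = [3/4, 7/8)
  'c': [0/1 + 1/1*7/8, 0/1 + 1/1*1/1) = [7/8, 1/1)
  emit 'e', narrow to [0/1, 5/8)

Answer: 0/1 5/8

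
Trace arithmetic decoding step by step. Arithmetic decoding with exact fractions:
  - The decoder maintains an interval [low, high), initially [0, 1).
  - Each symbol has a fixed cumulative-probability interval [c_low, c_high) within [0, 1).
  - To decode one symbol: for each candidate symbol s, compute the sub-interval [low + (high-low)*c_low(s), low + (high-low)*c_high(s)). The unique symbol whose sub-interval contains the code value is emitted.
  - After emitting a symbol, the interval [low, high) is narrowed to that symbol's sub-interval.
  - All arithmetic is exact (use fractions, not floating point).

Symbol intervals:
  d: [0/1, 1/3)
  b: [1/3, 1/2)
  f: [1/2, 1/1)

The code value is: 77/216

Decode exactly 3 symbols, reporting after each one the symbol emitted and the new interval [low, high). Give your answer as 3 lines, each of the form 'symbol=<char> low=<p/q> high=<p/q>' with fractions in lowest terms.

Step 1: interval [0/1, 1/1), width = 1/1 - 0/1 = 1/1
  'd': [0/1 + 1/1*0/1, 0/1 + 1/1*1/3) = [0/1, 1/3)
  'b': [0/1 + 1/1*1/3, 0/1 + 1/1*1/2) = [1/3, 1/2) <- contains code 77/216
  'f': [0/1 + 1/1*1/2, 0/1 + 1/1*1/1) = [1/2, 1/1)
  emit 'b', narrow to [1/3, 1/2)
Step 2: interval [1/3, 1/2), width = 1/2 - 1/3 = 1/6
  'd': [1/3 + 1/6*0/1, 1/3 + 1/6*1/3) = [1/3, 7/18) <- contains code 77/216
  'b': [1/3 + 1/6*1/3, 1/3 + 1/6*1/2) = [7/18, 5/12)
  'f': [1/3 + 1/6*1/2, 1/3 + 1/6*1/1) = [5/12, 1/2)
  emit 'd', narrow to [1/3, 7/18)
Step 3: interval [1/3, 7/18), width = 7/18 - 1/3 = 1/18
  'd': [1/3 + 1/18*0/1, 1/3 + 1/18*1/3) = [1/3, 19/54)
  'b': [1/3 + 1/18*1/3, 1/3 + 1/18*1/2) = [19/54, 13/36) <- contains code 77/216
  'f': [1/3 + 1/18*1/2, 1/3 + 1/18*1/1) = [13/36, 7/18)
  emit 'b', narrow to [19/54, 13/36)

Answer: symbol=b low=1/3 high=1/2
symbol=d low=1/3 high=7/18
symbol=b low=19/54 high=13/36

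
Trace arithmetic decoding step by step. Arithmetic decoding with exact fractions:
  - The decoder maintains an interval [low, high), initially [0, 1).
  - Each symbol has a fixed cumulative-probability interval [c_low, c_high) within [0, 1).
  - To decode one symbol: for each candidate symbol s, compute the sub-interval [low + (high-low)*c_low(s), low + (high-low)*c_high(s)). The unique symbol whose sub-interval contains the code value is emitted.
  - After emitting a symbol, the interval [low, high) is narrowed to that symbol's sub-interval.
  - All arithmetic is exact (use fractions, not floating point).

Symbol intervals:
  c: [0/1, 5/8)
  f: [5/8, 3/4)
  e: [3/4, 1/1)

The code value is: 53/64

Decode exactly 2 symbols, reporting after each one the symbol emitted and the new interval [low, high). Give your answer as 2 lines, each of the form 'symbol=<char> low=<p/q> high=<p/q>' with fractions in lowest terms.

Answer: symbol=e low=3/4 high=1/1
symbol=c low=3/4 high=29/32

Derivation:
Step 1: interval [0/1, 1/1), width = 1/1 - 0/1 = 1/1
  'c': [0/1 + 1/1*0/1, 0/1 + 1/1*5/8) = [0/1, 5/8)
  'f': [0/1 + 1/1*5/8, 0/1 + 1/1*3/4) = [5/8, 3/4)
  'e': [0/1 + 1/1*3/4, 0/1 + 1/1*1/1) = [3/4, 1/1) <- contains code 53/64
  emit 'e', narrow to [3/4, 1/1)
Step 2: interval [3/4, 1/1), width = 1/1 - 3/4 = 1/4
  'c': [3/4 + 1/4*0/1, 3/4 + 1/4*5/8) = [3/4, 29/32) <- contains code 53/64
  'f': [3/4 + 1/4*5/8, 3/4 + 1/4*3/4) = [29/32, 15/16)
  'e': [3/4 + 1/4*3/4, 3/4 + 1/4*1/1) = [15/16, 1/1)
  emit 'c', narrow to [3/4, 29/32)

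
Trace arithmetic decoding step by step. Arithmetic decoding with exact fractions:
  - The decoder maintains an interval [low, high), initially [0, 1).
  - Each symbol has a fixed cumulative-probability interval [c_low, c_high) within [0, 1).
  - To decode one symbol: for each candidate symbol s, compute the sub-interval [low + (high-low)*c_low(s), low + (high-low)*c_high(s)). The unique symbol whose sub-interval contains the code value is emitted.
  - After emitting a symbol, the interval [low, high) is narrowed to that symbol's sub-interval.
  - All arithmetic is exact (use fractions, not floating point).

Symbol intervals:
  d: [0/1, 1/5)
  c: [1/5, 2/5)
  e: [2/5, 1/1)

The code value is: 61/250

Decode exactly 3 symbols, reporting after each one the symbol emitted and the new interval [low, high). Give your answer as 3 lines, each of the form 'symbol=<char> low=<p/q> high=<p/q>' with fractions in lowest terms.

Answer: symbol=c low=1/5 high=2/5
symbol=c low=6/25 high=7/25
symbol=d low=6/25 high=31/125

Derivation:
Step 1: interval [0/1, 1/1), width = 1/1 - 0/1 = 1/1
  'd': [0/1 + 1/1*0/1, 0/1 + 1/1*1/5) = [0/1, 1/5)
  'c': [0/1 + 1/1*1/5, 0/1 + 1/1*2/5) = [1/5, 2/5) <- contains code 61/250
  'e': [0/1 + 1/1*2/5, 0/1 + 1/1*1/1) = [2/5, 1/1)
  emit 'c', narrow to [1/5, 2/5)
Step 2: interval [1/5, 2/5), width = 2/5 - 1/5 = 1/5
  'd': [1/5 + 1/5*0/1, 1/5 + 1/5*1/5) = [1/5, 6/25)
  'c': [1/5 + 1/5*1/5, 1/5 + 1/5*2/5) = [6/25, 7/25) <- contains code 61/250
  'e': [1/5 + 1/5*2/5, 1/5 + 1/5*1/1) = [7/25, 2/5)
  emit 'c', narrow to [6/25, 7/25)
Step 3: interval [6/25, 7/25), width = 7/25 - 6/25 = 1/25
  'd': [6/25 + 1/25*0/1, 6/25 + 1/25*1/5) = [6/25, 31/125) <- contains code 61/250
  'c': [6/25 + 1/25*1/5, 6/25 + 1/25*2/5) = [31/125, 32/125)
  'e': [6/25 + 1/25*2/5, 6/25 + 1/25*1/1) = [32/125, 7/25)
  emit 'd', narrow to [6/25, 31/125)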